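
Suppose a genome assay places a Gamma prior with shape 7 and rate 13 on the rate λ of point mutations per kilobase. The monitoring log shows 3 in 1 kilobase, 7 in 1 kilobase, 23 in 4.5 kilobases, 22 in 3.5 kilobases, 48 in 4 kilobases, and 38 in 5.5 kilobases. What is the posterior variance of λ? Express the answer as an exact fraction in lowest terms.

Total count: 3 + 7 + 23 + 22 + 48 + 38 = 141.
Total exposure: 1 + 1 + 4.5 + 3.5 + 4 + 5.5 = 19.5 kilobases.
By Gamma–Poisson conjugacy, the posterior is Gamma(α + Σx, β + Σt) = Gamma(7 + 141, 13 + 19.5) = Gamma(148, 65/2).
Posterior variance = α'/β'² = 148/(4225/4) = 592/4225.

592/4225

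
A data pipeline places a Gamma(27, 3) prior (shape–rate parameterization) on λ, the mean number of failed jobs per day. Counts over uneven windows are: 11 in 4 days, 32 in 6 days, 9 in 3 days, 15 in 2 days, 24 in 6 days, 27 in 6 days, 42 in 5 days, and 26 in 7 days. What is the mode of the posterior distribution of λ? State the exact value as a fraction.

106/21

Total count: 11 + 32 + 9 + 15 + 24 + 27 + 42 + 26 = 186.
Total exposure: 4 + 6 + 3 + 2 + 6 + 6 + 5 + 7 = 39 days.
The Gamma prior is conjugate for the Poisson rate, so λ | data ~ Gamma(27+186, 3+39) = Gamma(213, 42).
Posterior mode = (α'−1)/β' = 212/42 = 106/21.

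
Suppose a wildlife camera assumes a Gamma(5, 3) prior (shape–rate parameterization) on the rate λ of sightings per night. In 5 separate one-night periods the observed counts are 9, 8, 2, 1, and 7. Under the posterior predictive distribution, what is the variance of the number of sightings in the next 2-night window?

Total count: 9 + 8 + 2 + 1 + 7 = 27.
Total exposure: 5 nights.
Posterior: α' = 5 + 27 = 32, β' = 3 + 5 = 8.
The posterior predictive for a window of length T is Negative Binomial with variance T·α'·(β'+T)/β'² = 2·32·10/64 = 10.

10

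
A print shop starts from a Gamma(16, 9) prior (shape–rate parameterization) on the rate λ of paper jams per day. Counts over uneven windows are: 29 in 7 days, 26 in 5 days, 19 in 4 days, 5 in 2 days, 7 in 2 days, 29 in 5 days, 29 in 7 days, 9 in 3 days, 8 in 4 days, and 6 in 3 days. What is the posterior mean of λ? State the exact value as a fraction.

Total count: 29 + 26 + 19 + 5 + 7 + 29 + 29 + 9 + 8 + 6 = 167.
Total exposure: 7 + 5 + 4 + 2 + 2 + 5 + 7 + 3 + 4 + 3 = 42 days.
Gamma(α, β) with Poisson data over total exposure Σt gives posterior Gamma(α+Σx, β+Σt) = Gamma(183, 51).
Posterior mean = α'/β' = 183/51 = 61/17.

61/17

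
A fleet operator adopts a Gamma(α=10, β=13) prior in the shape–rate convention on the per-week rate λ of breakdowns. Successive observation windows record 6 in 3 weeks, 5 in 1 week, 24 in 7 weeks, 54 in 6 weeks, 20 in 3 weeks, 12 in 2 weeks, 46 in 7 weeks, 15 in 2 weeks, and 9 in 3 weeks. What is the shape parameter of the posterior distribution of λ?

Total count: 6 + 5 + 24 + 54 + 20 + 12 + 46 + 15 + 9 = 191.
Total exposure: 3 + 1 + 7 + 6 + 3 + 2 + 7 + 2 + 3 = 34 weeks.
The Gamma prior is conjugate for the Poisson rate, so λ | data ~ Gamma(10+191, 13+34) = Gamma(201, 47).

201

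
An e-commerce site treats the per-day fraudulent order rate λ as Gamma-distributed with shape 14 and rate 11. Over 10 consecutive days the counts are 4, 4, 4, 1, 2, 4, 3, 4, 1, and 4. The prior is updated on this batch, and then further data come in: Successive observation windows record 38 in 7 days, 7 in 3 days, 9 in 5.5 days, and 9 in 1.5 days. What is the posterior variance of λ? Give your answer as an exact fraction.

Total count: 4 + 4 + 4 + 1 + 2 + 4 + 3 + 4 + 1 + 4 = 31.
Total exposure: 10 days.
After the first batch: Gamma(14 + 31, 11 + 10) = Gamma(45, 21).
Total count: 38 + 7 + 9 + 9 = 63.
Total exposure: 7 + 3 + 5.5 + 1.5 = 17 days.
After the second batch: Gamma(45 + 63, 21 + 17) = Gamma(108, 38).
Posterior variance = α'/β'² = 108/1444 = 27/361.

27/361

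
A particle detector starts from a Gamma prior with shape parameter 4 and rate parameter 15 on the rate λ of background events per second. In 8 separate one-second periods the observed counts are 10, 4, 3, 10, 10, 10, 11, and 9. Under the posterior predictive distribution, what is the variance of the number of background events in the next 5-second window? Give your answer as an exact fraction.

Total count: 10 + 4 + 3 + 10 + 10 + 10 + 11 + 9 = 67.
Total exposure: 8 seconds.
Gamma(α, β) with Poisson data over total exposure Σt gives posterior Gamma(α+Σx, β+Σt) = Gamma(71, 23).
The posterior predictive for a window of length T is Negative Binomial with variance T·α'·(β'+T)/β'² = 5·71·28/529 = 9940/529.

9940/529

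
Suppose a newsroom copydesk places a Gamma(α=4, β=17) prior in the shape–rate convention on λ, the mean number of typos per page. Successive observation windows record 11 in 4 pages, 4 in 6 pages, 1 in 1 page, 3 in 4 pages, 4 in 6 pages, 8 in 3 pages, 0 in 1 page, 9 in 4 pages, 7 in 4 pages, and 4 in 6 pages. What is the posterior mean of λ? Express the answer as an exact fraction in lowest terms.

55/56

Total count: 11 + 4 + 1 + 3 + 4 + 8 + 0 + 9 + 7 + 4 = 51.
Total exposure: 4 + 6 + 1 + 4 + 6 + 3 + 1 + 4 + 4 + 6 = 39 pages.
Gamma(α, β) with Poisson data over total exposure Σt gives posterior Gamma(α+Σx, β+Σt) = Gamma(55, 56).
Posterior mean = α'/β' = 55/56.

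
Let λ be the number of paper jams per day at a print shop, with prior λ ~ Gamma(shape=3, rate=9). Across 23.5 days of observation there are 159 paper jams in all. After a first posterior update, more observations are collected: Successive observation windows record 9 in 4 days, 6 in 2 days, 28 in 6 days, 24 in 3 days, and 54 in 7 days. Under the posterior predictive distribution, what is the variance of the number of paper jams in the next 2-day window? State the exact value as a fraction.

127916/11881

Total count 159 over total exposure 23.5 days.
After the first batch: Gamma(3 + 159, 9 + 23.5) = Gamma(162, 65/2).
Total count: 9 + 6 + 28 + 24 + 54 = 121.
Total exposure: 4 + 2 + 6 + 3 + 7 = 22 days.
After the second batch: Gamma(162 + 121, 65/2 + 22) = Gamma(283, 109/2).
The posterior predictive for a window of length T is Negative Binomial with variance T·α'·(β'+T)/β'² = 2·283·(113/2)/(11881/4) = 127916/11881.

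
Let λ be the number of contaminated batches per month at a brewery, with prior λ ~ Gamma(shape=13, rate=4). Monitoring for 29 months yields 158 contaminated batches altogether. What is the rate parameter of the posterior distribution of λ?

33

Total count 158 over total exposure 29 months.
Gamma(α, β) with Poisson data over total exposure Σt gives posterior Gamma(α+Σx, β+Σt) = Gamma(171, 33).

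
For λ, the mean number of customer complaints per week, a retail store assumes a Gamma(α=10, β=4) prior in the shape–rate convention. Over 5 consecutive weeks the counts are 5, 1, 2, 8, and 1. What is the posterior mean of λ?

Total count: 5 + 1 + 2 + 8 + 1 = 17.
Total exposure: 5 weeks.
The Gamma prior is conjugate for the Poisson rate, so λ | data ~ Gamma(10+17, 4+5) = Gamma(27, 9).
Posterior mean = α'/β' = 27/9 = 3.

3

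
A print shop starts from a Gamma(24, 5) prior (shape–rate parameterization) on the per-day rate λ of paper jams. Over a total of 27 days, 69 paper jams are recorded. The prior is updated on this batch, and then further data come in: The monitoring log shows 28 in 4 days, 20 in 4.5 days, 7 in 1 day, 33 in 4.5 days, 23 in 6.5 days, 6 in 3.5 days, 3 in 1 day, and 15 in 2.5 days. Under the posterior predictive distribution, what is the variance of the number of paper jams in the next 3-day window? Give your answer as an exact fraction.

171000/14161

Total count 69 over total exposure 27 days.
After the first batch: Gamma(24 + 69, 5 + 27) = Gamma(93, 32).
Total count: 28 + 20 + 7 + 33 + 23 + 6 + 3 + 15 = 135.
Total exposure: 4 + 4.5 + 1 + 4.5 + 6.5 + 3.5 + 1 + 2.5 = 27.5 days.
After the second batch: Gamma(93 + 135, 32 + 27.5) = Gamma(228, 119/2).
The posterior predictive for a window of length T is Negative Binomial with variance T·α'·(β'+T)/β'² = 3·228·(125/2)/(14161/4) = 171000/14161.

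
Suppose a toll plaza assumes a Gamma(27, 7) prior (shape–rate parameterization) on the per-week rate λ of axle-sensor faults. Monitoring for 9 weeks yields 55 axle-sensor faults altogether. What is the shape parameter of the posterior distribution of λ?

Total count 55 over total exposure 9 weeks.
By Gamma–Poisson conjugacy, the posterior is Gamma(α + Σx, β + Σt) = Gamma(27 + 55, 7 + 9) = Gamma(82, 16).

82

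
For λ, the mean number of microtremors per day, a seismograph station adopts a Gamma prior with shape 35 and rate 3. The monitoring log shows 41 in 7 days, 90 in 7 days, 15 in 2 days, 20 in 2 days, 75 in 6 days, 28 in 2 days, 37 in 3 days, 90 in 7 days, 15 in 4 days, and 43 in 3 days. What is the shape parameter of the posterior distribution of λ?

Total count: 41 + 90 + 15 + 20 + 75 + 28 + 37 + 90 + 15 + 43 = 454.
Total exposure: 7 + 7 + 2 + 2 + 6 + 2 + 3 + 7 + 4 + 3 = 43 days.
By Gamma–Poisson conjugacy, the posterior is Gamma(α + Σx, β + Σt) = Gamma(35 + 454, 3 + 43) = Gamma(489, 46).

489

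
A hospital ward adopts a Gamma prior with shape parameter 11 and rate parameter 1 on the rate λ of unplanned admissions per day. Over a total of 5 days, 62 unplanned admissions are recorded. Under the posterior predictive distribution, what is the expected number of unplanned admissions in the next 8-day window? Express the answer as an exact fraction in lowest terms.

292/3

Total count 62 over total exposure 5 days.
Posterior: α' = 11 + 62 = 73, β' = 1 + 5 = 6.
Predictive mean over an 8-day window = T·E[λ|data] = 8·73/6 = 292/3.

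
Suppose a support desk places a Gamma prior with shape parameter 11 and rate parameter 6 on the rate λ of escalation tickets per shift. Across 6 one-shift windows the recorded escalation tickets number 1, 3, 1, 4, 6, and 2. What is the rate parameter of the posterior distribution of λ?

Total count: 1 + 3 + 1 + 4 + 6 + 2 = 17.
Total exposure: 6 shifts.
The Gamma prior is conjugate for the Poisson rate, so λ | data ~ Gamma(11+17, 6+6) = Gamma(28, 12).

12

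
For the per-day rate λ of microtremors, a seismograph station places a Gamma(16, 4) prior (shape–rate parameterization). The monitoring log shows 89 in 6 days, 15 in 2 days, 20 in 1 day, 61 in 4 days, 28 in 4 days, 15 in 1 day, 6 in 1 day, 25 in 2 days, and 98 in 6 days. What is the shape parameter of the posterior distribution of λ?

373

Total count: 89 + 15 + 20 + 61 + 28 + 15 + 6 + 25 + 98 = 357.
Total exposure: 6 + 2 + 1 + 4 + 4 + 1 + 1 + 2 + 6 = 27 days.
Conjugate update: add total count to the shape and total exposure to the rate, giving Gamma(373, 31).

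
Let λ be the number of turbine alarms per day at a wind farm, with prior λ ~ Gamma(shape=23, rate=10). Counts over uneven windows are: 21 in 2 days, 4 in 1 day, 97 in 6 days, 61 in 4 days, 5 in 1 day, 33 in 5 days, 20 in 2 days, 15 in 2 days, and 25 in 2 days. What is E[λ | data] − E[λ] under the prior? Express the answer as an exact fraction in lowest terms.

447/70

Total count: 21 + 4 + 97 + 61 + 5 + 33 + 20 + 15 + 25 = 281.
Total exposure: 2 + 1 + 6 + 4 + 1 + 5 + 2 + 2 + 2 = 25 days.
Gamma(α, β) with Poisson data over total exposure Σt gives posterior Gamma(α+Σx, β+Σt) = Gamma(304, 35).
Posterior mean = 304/35 = 304/35; prior mean = 23/10 = 23/10. Difference = 304/35 − 23/10 = 447/70.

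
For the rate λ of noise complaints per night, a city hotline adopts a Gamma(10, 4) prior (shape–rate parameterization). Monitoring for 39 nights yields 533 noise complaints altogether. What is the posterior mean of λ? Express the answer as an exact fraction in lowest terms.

543/43

Total count 533 over total exposure 39 nights.
Gamma(α, β) with Poisson data over total exposure Σt gives posterior Gamma(α+Σx, β+Σt) = Gamma(543, 43).
Posterior mean = α'/β' = 543/43.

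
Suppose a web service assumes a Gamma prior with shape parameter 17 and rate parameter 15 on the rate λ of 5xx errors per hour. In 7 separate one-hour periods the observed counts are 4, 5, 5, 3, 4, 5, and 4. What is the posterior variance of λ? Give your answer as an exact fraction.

Total count: 4 + 5 + 5 + 3 + 4 + 5 + 4 = 30.
Total exposure: 7 hours.
Gamma(α, β) with Poisson data over total exposure Σt gives posterior Gamma(α+Σx, β+Σt) = Gamma(47, 22).
Posterior variance = α'/β'² = 47/484.

47/484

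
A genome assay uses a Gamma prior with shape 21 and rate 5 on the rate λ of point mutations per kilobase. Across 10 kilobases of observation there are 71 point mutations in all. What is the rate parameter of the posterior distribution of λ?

15

Total count 71 over total exposure 10 kilobases.
Gamma(α, β) with Poisson data over total exposure Σt gives posterior Gamma(α+Σx, β+Σt) = Gamma(92, 15).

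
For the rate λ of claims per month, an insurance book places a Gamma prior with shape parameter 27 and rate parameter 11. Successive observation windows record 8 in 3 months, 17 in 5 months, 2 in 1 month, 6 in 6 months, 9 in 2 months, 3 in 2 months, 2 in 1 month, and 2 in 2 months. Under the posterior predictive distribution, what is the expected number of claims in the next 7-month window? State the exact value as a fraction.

532/33

Total count: 8 + 17 + 2 + 6 + 9 + 3 + 2 + 2 = 49.
Total exposure: 3 + 5 + 1 + 6 + 2 + 2 + 1 + 2 = 22 months.
The Gamma prior is conjugate for the Poisson rate, so λ | data ~ Gamma(27+49, 11+22) = Gamma(76, 33).
Predictive mean over a 7-month window = T·E[λ|data] = 7·76/33 = 532/33.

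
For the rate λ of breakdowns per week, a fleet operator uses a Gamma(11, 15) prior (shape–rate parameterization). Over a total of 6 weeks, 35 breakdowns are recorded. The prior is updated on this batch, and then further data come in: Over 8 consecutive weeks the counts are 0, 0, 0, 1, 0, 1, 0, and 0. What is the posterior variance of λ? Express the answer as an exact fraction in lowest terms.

48/841

Total count 35 over total exposure 6 weeks.
After the first batch: Gamma(11 + 35, 15 + 6) = Gamma(46, 21).
Total count: 0 + 0 + 0 + 1 + 0 + 1 + 0 + 0 = 2.
Total exposure: 8 weeks.
After the second batch: Gamma(46 + 2, 21 + 8) = Gamma(48, 29).
Posterior variance = α'/β'² = 48/841.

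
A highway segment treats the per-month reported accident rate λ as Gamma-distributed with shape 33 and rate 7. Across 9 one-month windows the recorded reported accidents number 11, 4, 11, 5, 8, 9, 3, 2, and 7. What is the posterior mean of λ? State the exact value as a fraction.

Total count: 11 + 4 + 11 + 5 + 8 + 9 + 3 + 2 + 7 = 60.
Total exposure: 9 months.
The Gamma prior is conjugate for the Poisson rate, so λ | data ~ Gamma(33+60, 7+9) = Gamma(93, 16).
Posterior mean = α'/β' = 93/16.

93/16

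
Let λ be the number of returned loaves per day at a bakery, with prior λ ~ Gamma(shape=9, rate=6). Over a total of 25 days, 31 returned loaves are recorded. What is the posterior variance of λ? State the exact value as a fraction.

40/961

Total count 31 over total exposure 25 days.
Posterior: α' = 9 + 31 = 40, β' = 6 + 25 = 31.
Posterior variance = α'/β'² = 40/961.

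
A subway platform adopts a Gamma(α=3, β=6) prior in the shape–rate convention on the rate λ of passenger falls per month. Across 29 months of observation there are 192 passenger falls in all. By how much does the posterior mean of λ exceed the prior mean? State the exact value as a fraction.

71/14

Total count 192 over total exposure 29 months.
The Gamma prior is conjugate for the Poisson rate, so λ | data ~ Gamma(3+192, 6+29) = Gamma(195, 35).
Posterior mean = 195/35 = 39/7; prior mean = 3/6 = 1/2. Difference = 39/7 − 1/2 = 71/14.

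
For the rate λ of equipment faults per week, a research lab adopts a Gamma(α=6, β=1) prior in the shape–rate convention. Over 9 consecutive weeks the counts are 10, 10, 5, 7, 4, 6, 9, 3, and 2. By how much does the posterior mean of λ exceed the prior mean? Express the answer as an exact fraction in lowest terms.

Total count: 10 + 10 + 5 + 7 + 4 + 6 + 9 + 3 + 2 = 56.
Total exposure: 9 weeks.
Posterior: α' = 6 + 56 = 62, β' = 1 + 9 = 10.
Posterior mean = 62/10 = 31/5; prior mean = 6/1 = 6. Difference = 31/5 − 6 = 1/5.

1/5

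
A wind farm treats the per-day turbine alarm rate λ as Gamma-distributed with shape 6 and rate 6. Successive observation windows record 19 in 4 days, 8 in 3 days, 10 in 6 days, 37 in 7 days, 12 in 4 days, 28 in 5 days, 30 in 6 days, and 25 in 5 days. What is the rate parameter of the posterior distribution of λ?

46

Total count: 19 + 8 + 10 + 37 + 12 + 28 + 30 + 25 = 169.
Total exposure: 4 + 3 + 6 + 7 + 4 + 5 + 6 + 5 = 40 days.
Conjugate update: add total count to the shape and total exposure to the rate, giving Gamma(175, 46).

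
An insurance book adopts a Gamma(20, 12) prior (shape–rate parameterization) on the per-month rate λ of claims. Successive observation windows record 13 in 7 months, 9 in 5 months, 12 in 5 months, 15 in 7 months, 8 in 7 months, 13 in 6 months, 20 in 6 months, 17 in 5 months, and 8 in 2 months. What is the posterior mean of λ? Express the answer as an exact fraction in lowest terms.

135/62

Total count: 13 + 9 + 12 + 15 + 8 + 13 + 20 + 17 + 8 = 115.
Total exposure: 7 + 5 + 5 + 7 + 7 + 6 + 6 + 5 + 2 = 50 months.
Conjugate update: add total count to the shape and total exposure to the rate, giving Gamma(135, 62).
Posterior mean = α'/β' = 135/62.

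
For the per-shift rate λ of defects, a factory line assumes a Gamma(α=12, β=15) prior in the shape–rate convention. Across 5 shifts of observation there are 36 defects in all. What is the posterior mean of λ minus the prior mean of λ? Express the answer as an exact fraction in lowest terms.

Total count 36 over total exposure 5 shifts.
Conjugate update: add total count to the shape and total exposure to the rate, giving Gamma(48, 20).
Posterior mean = 48/20 = 12/5; prior mean = 12/15 = 4/5. Difference = 12/5 − 4/5 = 8/5.

8/5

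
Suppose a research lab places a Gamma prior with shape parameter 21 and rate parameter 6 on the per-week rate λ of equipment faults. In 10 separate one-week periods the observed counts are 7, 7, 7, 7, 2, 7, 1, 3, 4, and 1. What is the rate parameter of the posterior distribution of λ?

16

Total count: 7 + 7 + 7 + 7 + 2 + 7 + 1 + 3 + 4 + 1 = 46.
Total exposure: 10 weeks.
Conjugate update: add total count to the shape and total exposure to the rate, giving Gamma(67, 16).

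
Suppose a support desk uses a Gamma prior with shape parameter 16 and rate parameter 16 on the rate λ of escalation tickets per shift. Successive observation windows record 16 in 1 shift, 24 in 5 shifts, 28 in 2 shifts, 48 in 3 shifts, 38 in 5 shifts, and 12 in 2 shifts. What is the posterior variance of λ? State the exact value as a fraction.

91/578

Total count: 16 + 24 + 28 + 48 + 38 + 12 = 166.
Total exposure: 1 + 5 + 2 + 3 + 5 + 2 = 18 shifts.
Conjugate update: add total count to the shape and total exposure to the rate, giving Gamma(182, 34).
Posterior variance = α'/β'² = 182/1156 = 91/578.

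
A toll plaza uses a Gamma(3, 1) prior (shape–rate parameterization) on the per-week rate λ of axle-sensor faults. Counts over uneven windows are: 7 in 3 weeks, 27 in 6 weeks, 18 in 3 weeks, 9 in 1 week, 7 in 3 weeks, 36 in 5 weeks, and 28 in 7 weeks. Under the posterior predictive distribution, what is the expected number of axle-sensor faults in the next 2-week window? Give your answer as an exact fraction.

270/29

Total count: 7 + 27 + 18 + 9 + 7 + 36 + 28 = 132.
Total exposure: 3 + 6 + 3 + 1 + 3 + 5 + 7 = 28 weeks.
Gamma(α, β) with Poisson data over total exposure Σt gives posterior Gamma(α+Σx, β+Σt) = Gamma(135, 29).
Predictive mean over a 2-week window = T·E[λ|data] = 2·135/29 = 270/29.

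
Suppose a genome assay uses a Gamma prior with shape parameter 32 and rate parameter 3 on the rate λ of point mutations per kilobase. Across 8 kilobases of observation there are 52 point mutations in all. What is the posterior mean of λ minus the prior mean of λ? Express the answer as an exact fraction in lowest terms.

-100/33

Total count 52 over total exposure 8 kilobases.
Gamma(α, β) with Poisson data over total exposure Σt gives posterior Gamma(α+Σx, β+Σt) = Gamma(84, 11).
Posterior mean = 84/11 = 84/11; prior mean = 32/3 = 32/3. Difference = 84/11 − 32/3 = -100/33.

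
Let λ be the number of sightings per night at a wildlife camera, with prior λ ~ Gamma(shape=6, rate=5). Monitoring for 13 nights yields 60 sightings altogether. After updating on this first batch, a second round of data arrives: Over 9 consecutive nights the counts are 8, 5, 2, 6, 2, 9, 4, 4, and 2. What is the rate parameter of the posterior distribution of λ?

Total count 60 over total exposure 13 nights.
After the first batch: Gamma(6 + 60, 5 + 13) = Gamma(66, 18).
Total count: 8 + 5 + 2 + 6 + 2 + 9 + 4 + 4 + 2 = 42.
Total exposure: 9 nights.
After the second batch: Gamma(66 + 42, 18 + 9) = Gamma(108, 27).

27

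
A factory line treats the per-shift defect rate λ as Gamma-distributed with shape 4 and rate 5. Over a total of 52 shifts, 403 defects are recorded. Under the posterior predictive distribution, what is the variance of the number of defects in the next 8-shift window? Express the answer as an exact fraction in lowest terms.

Total count 403 over total exposure 52 shifts.
By Gamma–Poisson conjugacy, the posterior is Gamma(α + Σx, β + Σt) = Gamma(4 + 403, 5 + 52) = Gamma(407, 57).
The posterior predictive for a window of length T is Negative Binomial with variance T·α'·(β'+T)/β'² = 8·407·65/3249 = 211640/3249.

211640/3249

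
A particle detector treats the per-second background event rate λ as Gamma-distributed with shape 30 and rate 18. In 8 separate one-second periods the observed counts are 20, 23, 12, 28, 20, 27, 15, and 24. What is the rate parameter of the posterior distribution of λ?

Total count: 20 + 23 + 12 + 28 + 20 + 27 + 15 + 24 = 169.
Total exposure: 8 seconds.
Posterior: α' = 30 + 169 = 199, β' = 18 + 8 = 26.

26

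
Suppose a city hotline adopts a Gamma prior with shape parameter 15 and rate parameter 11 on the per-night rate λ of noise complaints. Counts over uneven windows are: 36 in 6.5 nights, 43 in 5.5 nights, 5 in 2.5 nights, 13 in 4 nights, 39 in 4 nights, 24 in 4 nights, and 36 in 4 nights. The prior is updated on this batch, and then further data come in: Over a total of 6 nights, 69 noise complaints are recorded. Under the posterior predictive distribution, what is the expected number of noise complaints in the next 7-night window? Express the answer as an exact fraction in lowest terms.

784/19

Total count: 36 + 43 + 5 + 13 + 39 + 24 + 36 = 196.
Total exposure: 6.5 + 5.5 + 2.5 + 4 + 4 + 4 + 4 = 30.5 nights.
After the first batch: Gamma(15 + 196, 11 + 30.5) = Gamma(211, 83/2).
Total count 69 over total exposure 6 nights.
After the second batch: Gamma(211 + 69, 83/2 + 6) = Gamma(280, 95/2).
Predictive mean over a 7-night window = T·E[λ|data] = 7·280/(95/2) = 784/19.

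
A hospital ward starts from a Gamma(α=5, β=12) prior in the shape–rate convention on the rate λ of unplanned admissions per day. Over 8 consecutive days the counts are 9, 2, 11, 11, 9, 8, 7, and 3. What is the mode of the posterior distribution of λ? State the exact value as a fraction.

16/5

Total count: 9 + 2 + 11 + 11 + 9 + 8 + 7 + 3 = 60.
Total exposure: 8 days.
The Gamma prior is conjugate for the Poisson rate, so λ | data ~ Gamma(5+60, 12+8) = Gamma(65, 20).
Posterior mode = (α'−1)/β' = 64/20 = 16/5.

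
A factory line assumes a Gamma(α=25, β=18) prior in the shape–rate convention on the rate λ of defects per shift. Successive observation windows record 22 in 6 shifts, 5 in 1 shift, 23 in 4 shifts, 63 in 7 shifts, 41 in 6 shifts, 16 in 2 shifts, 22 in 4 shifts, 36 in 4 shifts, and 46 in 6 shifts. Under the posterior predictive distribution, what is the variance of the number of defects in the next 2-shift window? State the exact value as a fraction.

Total count: 22 + 5 + 23 + 63 + 41 + 16 + 22 + 36 + 46 = 274.
Total exposure: 6 + 1 + 4 + 7 + 6 + 2 + 4 + 4 + 6 = 40 shifts.
Posterior: α' = 25 + 274 = 299, β' = 18 + 40 = 58.
The posterior predictive for a window of length T is Negative Binomial with variance T·α'·(β'+T)/β'² = 2·299·60/3364 = 8970/841.

8970/841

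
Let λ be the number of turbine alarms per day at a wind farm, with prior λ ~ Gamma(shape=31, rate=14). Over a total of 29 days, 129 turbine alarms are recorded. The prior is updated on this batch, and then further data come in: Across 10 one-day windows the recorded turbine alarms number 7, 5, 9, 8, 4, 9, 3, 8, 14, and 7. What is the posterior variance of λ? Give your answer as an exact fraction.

Total count 129 over total exposure 29 days.
After the first batch: Gamma(31 + 129, 14 + 29) = Gamma(160, 43).
Total count: 7 + 5 + 9 + 8 + 4 + 9 + 3 + 8 + 14 + 7 = 74.
Total exposure: 10 days.
After the second batch: Gamma(160 + 74, 43 + 10) = Gamma(234, 53).
Posterior variance = α'/β'² = 234/2809.

234/2809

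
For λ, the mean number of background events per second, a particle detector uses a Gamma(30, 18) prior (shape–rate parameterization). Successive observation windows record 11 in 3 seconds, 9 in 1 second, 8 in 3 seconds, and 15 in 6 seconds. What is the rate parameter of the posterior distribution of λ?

31

Total count: 11 + 9 + 8 + 15 = 43.
Total exposure: 3 + 1 + 3 + 6 = 13 seconds.
Posterior: α' = 30 + 43 = 73, β' = 18 + 13 = 31.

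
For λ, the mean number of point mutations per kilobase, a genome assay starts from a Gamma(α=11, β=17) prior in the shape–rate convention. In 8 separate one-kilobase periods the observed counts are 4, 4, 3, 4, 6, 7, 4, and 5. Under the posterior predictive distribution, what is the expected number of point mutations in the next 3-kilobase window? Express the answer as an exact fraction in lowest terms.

Total count: 4 + 4 + 3 + 4 + 6 + 7 + 4 + 5 = 37.
Total exposure: 8 kilobases.
The Gamma prior is conjugate for the Poisson rate, so λ | data ~ Gamma(11+37, 17+8) = Gamma(48, 25).
Predictive mean over a 3-kilobase window = T·E[λ|data] = 3·48/25 = 144/25.

144/25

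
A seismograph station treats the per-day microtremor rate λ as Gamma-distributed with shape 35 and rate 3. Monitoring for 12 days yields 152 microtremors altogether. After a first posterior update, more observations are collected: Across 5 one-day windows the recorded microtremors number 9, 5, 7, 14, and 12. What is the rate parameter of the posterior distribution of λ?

Total count 152 over total exposure 12 days.
After the first batch: Gamma(35 + 152, 3 + 12) = Gamma(187, 15).
Total count: 9 + 5 + 7 + 14 + 12 = 47.
Total exposure: 5 days.
After the second batch: Gamma(187 + 47, 15 + 5) = Gamma(234, 20).

20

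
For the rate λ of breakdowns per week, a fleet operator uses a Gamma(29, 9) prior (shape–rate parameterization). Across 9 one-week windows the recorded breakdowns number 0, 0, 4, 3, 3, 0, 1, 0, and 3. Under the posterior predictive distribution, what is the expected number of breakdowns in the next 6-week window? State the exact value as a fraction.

Total count: 0 + 0 + 4 + 3 + 3 + 0 + 1 + 0 + 3 = 14.
Total exposure: 9 weeks.
Posterior: α' = 29 + 14 = 43, β' = 9 + 9 = 18.
Predictive mean over a 6-week window = T·E[λ|data] = 6·43/18 = 43/3.

43/3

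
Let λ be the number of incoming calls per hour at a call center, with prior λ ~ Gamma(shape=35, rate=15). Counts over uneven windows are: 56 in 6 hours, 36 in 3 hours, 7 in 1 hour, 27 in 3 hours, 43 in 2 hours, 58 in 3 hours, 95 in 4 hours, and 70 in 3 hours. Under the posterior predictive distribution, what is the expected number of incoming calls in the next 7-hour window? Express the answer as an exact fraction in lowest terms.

2989/40

Total count: 56 + 36 + 7 + 27 + 43 + 58 + 95 + 70 = 392.
Total exposure: 6 + 3 + 1 + 3 + 2 + 3 + 4 + 3 = 25 hours.
Posterior: α' = 35 + 392 = 427, β' = 15 + 25 = 40.
Predictive mean over a 7-hour window = T·E[λ|data] = 7·427/40 = 2989/40.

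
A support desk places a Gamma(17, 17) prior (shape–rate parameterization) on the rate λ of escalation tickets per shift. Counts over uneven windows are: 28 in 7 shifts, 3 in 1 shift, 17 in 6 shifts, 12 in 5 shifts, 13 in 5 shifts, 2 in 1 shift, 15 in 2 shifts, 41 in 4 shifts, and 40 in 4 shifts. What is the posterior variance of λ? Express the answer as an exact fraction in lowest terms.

Total count: 28 + 3 + 17 + 12 + 13 + 2 + 15 + 41 + 40 = 171.
Total exposure: 7 + 1 + 6 + 5 + 5 + 1 + 2 + 4 + 4 = 35 shifts.
Gamma(α, β) with Poisson data over total exposure Σt gives posterior Gamma(α+Σx, β+Σt) = Gamma(188, 52).
Posterior variance = α'/β'² = 188/2704 = 47/676.

47/676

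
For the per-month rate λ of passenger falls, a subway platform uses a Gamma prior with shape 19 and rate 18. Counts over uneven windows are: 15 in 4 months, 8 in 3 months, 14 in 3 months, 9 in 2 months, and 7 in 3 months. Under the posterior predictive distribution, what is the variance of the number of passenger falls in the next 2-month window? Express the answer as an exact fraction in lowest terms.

560/121

Total count: 15 + 8 + 14 + 9 + 7 = 53.
Total exposure: 4 + 3 + 3 + 2 + 3 = 15 months.
Conjugate update: add total count to the shape and total exposure to the rate, giving Gamma(72, 33).
The posterior predictive for a window of length T is Negative Binomial with variance T·α'·(β'+T)/β'² = 2·72·35/1089 = 560/121.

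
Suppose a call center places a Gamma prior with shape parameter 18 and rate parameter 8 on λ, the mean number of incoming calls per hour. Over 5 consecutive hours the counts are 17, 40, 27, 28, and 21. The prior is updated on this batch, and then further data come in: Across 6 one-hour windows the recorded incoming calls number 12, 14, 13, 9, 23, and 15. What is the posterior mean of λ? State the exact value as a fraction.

237/19

Total count: 17 + 40 + 27 + 28 + 21 = 133.
Total exposure: 5 hours.
After the first batch: Gamma(18 + 133, 8 + 5) = Gamma(151, 13).
Total count: 12 + 14 + 13 + 9 + 23 + 15 = 86.
Total exposure: 6 hours.
After the second batch: Gamma(151 + 86, 13 + 6) = Gamma(237, 19).
Posterior mean = α'/β' = 237/19.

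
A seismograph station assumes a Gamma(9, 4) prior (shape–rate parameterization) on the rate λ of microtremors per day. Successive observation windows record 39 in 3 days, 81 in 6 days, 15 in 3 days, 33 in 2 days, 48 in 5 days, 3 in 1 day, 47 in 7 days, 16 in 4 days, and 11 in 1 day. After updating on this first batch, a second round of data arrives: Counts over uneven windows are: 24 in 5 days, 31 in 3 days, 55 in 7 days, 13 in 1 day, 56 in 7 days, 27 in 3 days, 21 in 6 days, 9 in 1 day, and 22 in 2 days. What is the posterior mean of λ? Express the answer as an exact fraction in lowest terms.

Total count: 39 + 81 + 15 + 33 + 48 + 3 + 47 + 16 + 11 = 293.
Total exposure: 3 + 6 + 3 + 2 + 5 + 1 + 7 + 4 + 1 = 32 days.
After the first batch: Gamma(9 + 293, 4 + 32) = Gamma(302, 36).
Total count: 24 + 31 + 55 + 13 + 56 + 27 + 21 + 9 + 22 = 258.
Total exposure: 5 + 3 + 7 + 1 + 7 + 3 + 6 + 1 + 2 = 35 days.
After the second batch: Gamma(302 + 258, 36 + 35) = Gamma(560, 71).
Posterior mean = α'/β' = 560/71.

560/71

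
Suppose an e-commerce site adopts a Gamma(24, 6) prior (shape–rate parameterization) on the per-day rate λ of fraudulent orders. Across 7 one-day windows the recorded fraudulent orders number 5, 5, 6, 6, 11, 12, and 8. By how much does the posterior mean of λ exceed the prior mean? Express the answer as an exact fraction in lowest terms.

25/13

Total count: 5 + 5 + 6 + 6 + 11 + 12 + 8 = 53.
Total exposure: 7 days.
The Gamma prior is conjugate for the Poisson rate, so λ | data ~ Gamma(24+53, 6+7) = Gamma(77, 13).
Posterior mean = 77/13 = 77/13; prior mean = 24/6 = 4. Difference = 77/13 − 4 = 25/13.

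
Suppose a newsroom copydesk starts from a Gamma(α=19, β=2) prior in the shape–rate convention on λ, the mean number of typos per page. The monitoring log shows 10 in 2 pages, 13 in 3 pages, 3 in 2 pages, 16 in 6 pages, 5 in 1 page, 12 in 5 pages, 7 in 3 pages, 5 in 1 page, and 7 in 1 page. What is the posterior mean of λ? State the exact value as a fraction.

Total count: 10 + 13 + 3 + 16 + 5 + 12 + 7 + 5 + 7 = 78.
Total exposure: 2 + 3 + 2 + 6 + 1 + 5 + 3 + 1 + 1 = 24 pages.
Posterior: α' = 19 + 78 = 97, β' = 2 + 24 = 26.
Posterior mean = α'/β' = 97/26.

97/26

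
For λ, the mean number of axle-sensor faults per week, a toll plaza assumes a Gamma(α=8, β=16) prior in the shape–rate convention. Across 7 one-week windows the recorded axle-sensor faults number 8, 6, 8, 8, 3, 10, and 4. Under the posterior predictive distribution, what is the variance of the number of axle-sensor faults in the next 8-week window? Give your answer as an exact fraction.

13640/529

Total count: 8 + 6 + 8 + 8 + 3 + 10 + 4 = 47.
Total exposure: 7 weeks.
Gamma(α, β) with Poisson data over total exposure Σt gives posterior Gamma(α+Σx, β+Σt) = Gamma(55, 23).
The posterior predictive for a window of length T is Negative Binomial with variance T·α'·(β'+T)/β'² = 8·55·31/529 = 13640/529.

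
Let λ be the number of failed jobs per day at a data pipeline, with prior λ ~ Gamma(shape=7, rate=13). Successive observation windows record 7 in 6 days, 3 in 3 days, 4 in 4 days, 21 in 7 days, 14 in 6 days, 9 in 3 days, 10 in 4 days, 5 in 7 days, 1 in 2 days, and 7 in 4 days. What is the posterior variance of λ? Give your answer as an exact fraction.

88/3481

Total count: 7 + 3 + 4 + 21 + 14 + 9 + 10 + 5 + 1 + 7 = 81.
Total exposure: 6 + 3 + 4 + 7 + 6 + 3 + 4 + 7 + 2 + 4 = 46 days.
By Gamma–Poisson conjugacy, the posterior is Gamma(α + Σx, β + Σt) = Gamma(7 + 81, 13 + 46) = Gamma(88, 59).
Posterior variance = α'/β'² = 88/3481.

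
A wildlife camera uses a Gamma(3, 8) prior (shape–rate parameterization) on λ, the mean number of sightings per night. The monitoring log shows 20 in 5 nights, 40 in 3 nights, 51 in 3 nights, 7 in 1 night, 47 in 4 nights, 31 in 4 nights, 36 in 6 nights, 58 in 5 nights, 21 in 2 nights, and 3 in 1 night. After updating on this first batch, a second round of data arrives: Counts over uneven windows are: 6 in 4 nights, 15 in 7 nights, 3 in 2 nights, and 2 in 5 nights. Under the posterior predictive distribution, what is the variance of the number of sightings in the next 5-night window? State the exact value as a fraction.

4459/144

Total count: 20 + 40 + 51 + 7 + 47 + 31 + 36 + 58 + 21 + 3 = 314.
Total exposure: 5 + 3 + 3 + 1 + 4 + 4 + 6 + 5 + 2 + 1 = 34 nights.
After the first batch: Gamma(3 + 314, 8 + 34) = Gamma(317, 42).
Total count: 6 + 15 + 3 + 2 = 26.
Total exposure: 4 + 7 + 2 + 5 = 18 nights.
After the second batch: Gamma(317 + 26, 42 + 18) = Gamma(343, 60).
The posterior predictive for a window of length T is Negative Binomial with variance T·α'·(β'+T)/β'² = 5·343·65/3600 = 4459/144.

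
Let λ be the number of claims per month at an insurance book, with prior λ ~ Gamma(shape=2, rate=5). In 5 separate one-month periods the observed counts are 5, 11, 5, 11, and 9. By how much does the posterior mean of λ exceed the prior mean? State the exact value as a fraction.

Total count: 5 + 11 + 5 + 11 + 9 = 41.
Total exposure: 5 months.
By Gamma–Poisson conjugacy, the posterior is Gamma(α + Σx, β + Σt) = Gamma(2 + 41, 5 + 5) = Gamma(43, 10).
Posterior mean = 43/10 = 43/10; prior mean = 2/5 = 2/5. Difference = 43/10 − 2/5 = 39/10.

39/10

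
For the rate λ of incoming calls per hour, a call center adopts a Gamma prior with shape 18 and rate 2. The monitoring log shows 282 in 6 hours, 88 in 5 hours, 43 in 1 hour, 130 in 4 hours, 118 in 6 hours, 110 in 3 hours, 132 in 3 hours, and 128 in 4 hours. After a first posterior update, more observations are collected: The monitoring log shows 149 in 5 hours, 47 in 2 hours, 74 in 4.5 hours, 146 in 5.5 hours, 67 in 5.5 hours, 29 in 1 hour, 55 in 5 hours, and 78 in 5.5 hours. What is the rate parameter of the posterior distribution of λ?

Total count: 282 + 88 + 43 + 130 + 118 + 110 + 132 + 128 = 1031.
Total exposure: 6 + 5 + 1 + 4 + 6 + 3 + 3 + 4 = 32 hours.
After the first batch: Gamma(18 + 1031, 2 + 32) = Gamma(1049, 34).
Total count: 149 + 47 + 74 + 146 + 67 + 29 + 55 + 78 = 645.
Total exposure: 5 + 2 + 4.5 + 5.5 + 5.5 + 1 + 5 + 5.5 = 34 hours.
After the second batch: Gamma(1049 + 645, 34 + 34) = Gamma(1694, 68).

68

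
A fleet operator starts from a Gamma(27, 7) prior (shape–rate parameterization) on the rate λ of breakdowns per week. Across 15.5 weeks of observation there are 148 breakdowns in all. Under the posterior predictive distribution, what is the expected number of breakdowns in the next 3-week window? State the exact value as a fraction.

Total count 148 over total exposure 15.5 weeks.
Conjugate update: add total count to the shape and total exposure to the rate, giving Gamma(175, 45/2).
Predictive mean over a 3-week window = T·E[λ|data] = 3·175/(45/2) = 70/3.

70/3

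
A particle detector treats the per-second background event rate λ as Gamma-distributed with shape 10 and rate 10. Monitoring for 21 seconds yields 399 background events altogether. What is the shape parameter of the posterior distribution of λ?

Total count 399 over total exposure 21 seconds.
Posterior: α' = 10 + 399 = 409, β' = 10 + 21 = 31.

409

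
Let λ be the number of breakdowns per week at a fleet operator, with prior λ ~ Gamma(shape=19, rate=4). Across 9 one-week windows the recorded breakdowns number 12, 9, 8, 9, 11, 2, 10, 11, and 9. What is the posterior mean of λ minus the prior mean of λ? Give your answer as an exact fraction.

Total count: 12 + 9 + 8 + 9 + 11 + 2 + 10 + 11 + 9 = 81.
Total exposure: 9 weeks.
By Gamma–Poisson conjugacy, the posterior is Gamma(α + Σx, β + Σt) = Gamma(19 + 81, 4 + 9) = Gamma(100, 13).
Posterior mean = 100/13 = 100/13; prior mean = 19/4 = 19/4. Difference = 100/13 − 19/4 = 153/52.

153/52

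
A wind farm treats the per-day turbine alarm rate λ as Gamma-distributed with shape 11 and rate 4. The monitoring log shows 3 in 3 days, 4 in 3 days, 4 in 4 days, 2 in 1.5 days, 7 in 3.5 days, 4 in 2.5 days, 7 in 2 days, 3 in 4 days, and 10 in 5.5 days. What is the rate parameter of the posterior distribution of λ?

33

Total count: 3 + 4 + 4 + 2 + 7 + 4 + 7 + 3 + 10 = 44.
Total exposure: 3 + 3 + 4 + 1.5 + 3.5 + 2.5 + 2 + 4 + 5.5 = 29 days.
The Gamma prior is conjugate for the Poisson rate, so λ | data ~ Gamma(11+44, 4+29) = Gamma(55, 33).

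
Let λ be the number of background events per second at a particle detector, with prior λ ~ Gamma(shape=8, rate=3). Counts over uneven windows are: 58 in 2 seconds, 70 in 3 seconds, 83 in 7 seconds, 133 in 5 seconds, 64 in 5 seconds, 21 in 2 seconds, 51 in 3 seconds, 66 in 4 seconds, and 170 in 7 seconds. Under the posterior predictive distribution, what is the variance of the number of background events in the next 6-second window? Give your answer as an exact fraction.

204168/1681

Total count: 58 + 70 + 83 + 133 + 64 + 21 + 51 + 66 + 170 = 716.
Total exposure: 2 + 3 + 7 + 5 + 5 + 2 + 3 + 4 + 7 = 38 seconds.
By Gamma–Poisson conjugacy, the posterior is Gamma(α + Σx, β + Σt) = Gamma(8 + 716, 3 + 38) = Gamma(724, 41).
The posterior predictive for a window of length T is Negative Binomial with variance T·α'·(β'+T)/β'² = 6·724·47/1681 = 204168/1681.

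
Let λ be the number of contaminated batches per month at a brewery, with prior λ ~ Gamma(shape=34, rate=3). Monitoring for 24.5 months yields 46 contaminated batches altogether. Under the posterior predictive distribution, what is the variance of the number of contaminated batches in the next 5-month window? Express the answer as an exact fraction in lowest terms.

Total count 46 over total exposure 24.5 months.
The Gamma prior is conjugate for the Poisson rate, so λ | data ~ Gamma(34+46, 3+24.5) = Gamma(80, 55/2).
The posterior predictive for a window of length T is Negative Binomial with variance T·α'·(β'+T)/β'² = 5·80·(65/2)/(3025/4) = 2080/121.

2080/121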